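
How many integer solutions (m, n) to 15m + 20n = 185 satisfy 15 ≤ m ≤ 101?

gcd(20, 15):
  20 = 1×15 + 5
  15 = 3×5
so gcd(20, 15) = 5.
Back-substitute for Bézout coefficients:
  5 = 20 - 1×15
  ... = 15×(-1) + 20×(1)
Scale by 37: particular solution (-37, 37); reduce m mod 4: (3, 7).
General solution: m = 3 + 4t, n = 7 - 3t for integer t.
15 ≤ 3 + 4t ≤ 101 gives t ∈ [3, 24], which is 22 values.

22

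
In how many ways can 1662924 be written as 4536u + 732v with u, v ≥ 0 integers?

gcd(4536, 732) = 12  (4536 = 6·732 + 144, 732 = 5·144 + 12, 144 = 12·12).
Back-substituting, 4536·(-5) + 732·(31) = 12.
Scale by 138577: one solution is (-692885, 4295887). Reduce u mod 61: (14, 2185).
General: u = 14 + 61t, v = 2185 - 378t.
u ≥ 0 ⇒ t ≥ 0; v ≥ 0 ⇒ t ≤ 5. So t ∈ [0, 5]: 6 solutions.

6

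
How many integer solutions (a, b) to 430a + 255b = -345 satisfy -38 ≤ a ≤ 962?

20

gcd(430, 255) = 5.
By Bézout, 430×(-16) + 255×(27) = 5.
Particular solution: (33, -57).
General solution: a = 33 + 51t, b = -57 - 86t for integer t.
-38 ≤ 33 + 51t ≤ 962 gives t ∈ [-1, 18], which is 20 values.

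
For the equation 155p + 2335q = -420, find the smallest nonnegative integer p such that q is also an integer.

gcd(2335, 155):
  2335 = 15×155 + 10
  155 = 15×10 + 5
  10 = 2×5
so gcd(2335, 155) = 5.
5 divides -420, so solutions exist.
Back-substitute for Bézout coefficients:
  5 = 155 - 15×10
  ... = 155×(226) + 2335×(-15)
Scale by -420/5 = -84: (p₀, q₀) = (-18984, 1260).
General solution: p = -18984 + 467t, q = 1260 - 31t for integer t.
p ≥ 0: smallest is -18984 mod 467 = 163 (at t = 41), with q = -11.

163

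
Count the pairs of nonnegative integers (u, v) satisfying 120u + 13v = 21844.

14

gcd(120, 13):
  120 = 9·13 + 3
  13 = 4·3 + 1
  3 = 3·1
so gcd(120, 13) = 1.
Back-substitute for Bézout coefficients:
  1 = 13 - 4·3
  ... = 120·(-4) + 13·(37)
Scale by 21844: one solution is (-87376, 808228). Reduce u mod 13: (10, 1588).
General: u = 10 + 13t, v = 1588 - 120t.
u ≥ 0 ⇒ t ≥ 0; v ≥ 0 ⇒ t ≤ 13. So t ∈ [0, 13]: 14 solutions.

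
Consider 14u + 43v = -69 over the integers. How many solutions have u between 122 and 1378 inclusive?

29

gcd(43, 14):
  43 = 3×14 + 1
  14 = 14×1
so gcd(43, 14) = 1.
Back-substitute for Bézout coefficients:
  1 = 43 - 3×14
  ... = 14×(-3) + 43×(1)
Scale by -69: particular solution (207, -69); reduce u mod 43: (35, -13).
General solution: u = 35 + 43t, v = -13 - 14t for integer t.
122 ≤ 35 + 43t ≤ 1378 gives t ∈ [3, 31], which is 29 values.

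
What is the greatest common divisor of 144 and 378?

18

gcd(378, 144):
  378 = 2·144 + 90
  144 = 1·90 + 54
  90 = 1·54 + 36
  54 = 1·36 + 18
  36 = 2·18
so gcd(378, 144) = 18.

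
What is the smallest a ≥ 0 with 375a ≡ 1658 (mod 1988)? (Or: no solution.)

gcd(1988, 375) = 1.
1 divides 1658, so solutions exist.
By Bézout, 375·(387) + 1988·(-73) = 1.
So 375·(387) ≡ 1 (mod 1988); multiply by 1658: a ≡ 641646 (mod 1988).
Smallest nonnegative: a = 641646 mod 1988 = 1510.

1510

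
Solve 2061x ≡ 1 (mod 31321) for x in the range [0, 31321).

gcd(31321, 2061):
  31321 = 15·2061 + 406
  2061 = 5·406 + 31
  406 = 13·31 + 3
  31 = 10·3 + 1
  3 = 3·1
so gcd(31321, 2061) = 1.
Back-substitute for Bézout coefficients:
  1 = 31 - 10·3
  ... = 2061·(10106) + 31321·(-665)
So 2061·10106 ≡ 1 (mod 31321), and 10106 mod 31321 = 10106.

10106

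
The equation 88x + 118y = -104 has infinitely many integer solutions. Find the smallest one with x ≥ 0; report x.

gcd(118, 88) = 2  (118 = 1*88 + 30, 88 = 2*30 + 28, 30 = 1*28 + 2, 28 = 14*2).
2 divides -104, so solutions exist.
Back-substituting, 88*(-4) + 118*(3) = 2.
Scale by -104/2 = -52: (x₀, y₀) = (208, -156).
General solution: x = 208 + 59t, y = -156 - 44t for integer t.
x ≥ 0: smallest is 208 mod 59 = 31 (at t = -3), with y = -24.

31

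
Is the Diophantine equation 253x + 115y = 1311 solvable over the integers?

yes

gcd(253, 115):
  253 = 2×115 + 23
  115 = 5×23
so gcd(253, 115) = 23.
23 divides 1311, so integer solutions exist.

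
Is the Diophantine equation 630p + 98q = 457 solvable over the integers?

gcd(630, 98) = 14.
14 does not divide 457 (remainder 9), so no integer solutions.

no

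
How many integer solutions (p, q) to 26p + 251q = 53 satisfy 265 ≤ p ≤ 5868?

23

gcd(251, 26) = 1.
By Bézout, 26×(29) + 251×(-3) = 1.
Particular solution: (31, -3).
General solution: p = 31 + 251t, q = -3 - 26t for integer t.
265 ≤ 31 + 251t ≤ 5868 gives t ∈ [1, 23], which is 23 values.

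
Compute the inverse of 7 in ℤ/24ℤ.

7

gcd(24, 7) = 1.
By Bézout, 7*(7) + 24*(-2) = 1.
So 7*7 ≡ 1 (mod 24), and 7 mod 24 = 7.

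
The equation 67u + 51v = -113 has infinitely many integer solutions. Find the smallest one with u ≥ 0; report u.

gcd(67, 51) = 1  (67 = 1*51 + 16, 51 = 3*16 + 3, 16 = 5*3 + 1, 3 = 3*1).
1 divides -113, so solutions exist.
Back-substituting, 67*(16) + 51*(-21) = 1.
Scale by -113/1 = -113: (u₀, v₀) = (-1808, 2373).
General solution: u = -1808 + 51t, v = 2373 - 67t for integer t.
u ≥ 0: smallest is -1808 mod 51 = 28 (at t = 36), with v = -39.

28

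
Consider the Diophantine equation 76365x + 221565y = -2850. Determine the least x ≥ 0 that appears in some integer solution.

gcd(221565, 76365):
  221565 = 2*76365 + 68835
  76365 = 1*68835 + 7530
  68835 = 9*7530 + 1065
  7530 = 7*1065 + 75
  1065 = 14*75 + 15
  75 = 5*15
so gcd(221565, 76365) = 15.
15 divides -2850, so solutions exist.
Back-substitute for Bézout coefficients:
  15 = 1065 - 14*75
  ... = 76365*(-2913) + 221565*(1004)
Scale by -2850/15 = -190: (x₀, y₀) = (553470, -190760).
General solution: x = 553470 + 14771t, y = -190760 - 5091t for integer t.
x ≥ 0: smallest is 553470 mod 14771 = 6943 (at t = -37), with y = -2393.

6943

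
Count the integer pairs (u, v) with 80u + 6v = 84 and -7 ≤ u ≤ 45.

18

gcd(80, 6) = 2.
By Bézout, 80·(1) + 6·(-13) = 2.
Particular solution: (0, 14).
General solution: u = 0 + 3t, v = 14 - 40t for integer t.
-7 ≤ 0 + 3t ≤ 45 gives t ∈ [-2, 15], which is 18 values.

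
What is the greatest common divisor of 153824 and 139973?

gcd(153824, 139973):
  153824 = 1×139973 + 13851
  139973 = 10×13851 + 1463
  13851 = 9×1463 + 684
  1463 = 2×684 + 95
  684 = 7×95 + 19
  95 = 5×19
so gcd(153824, 139973) = 19.

19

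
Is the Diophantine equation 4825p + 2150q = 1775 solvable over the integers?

yes

gcd(4825, 2150) = 25  (4825 = 2*2150 + 525, 2150 = 4*525 + 50, 525 = 10*50 + 25, 50 = 2*25).
25 divides 1775, so integer solutions exist.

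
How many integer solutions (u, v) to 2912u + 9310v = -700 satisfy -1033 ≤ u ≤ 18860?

30

gcd(9310, 2912) = 14  (9310 = 3·2912 + 574, 2912 = 5·574 + 42, 574 = 13·42 + 28, 42 = 1·28 + 14, 28 = 2·14).
Back-substituting, 2912·(227) + 9310·(-71) = 14.
Scale by -50: particular solution (-11350, 3550); reduce u mod 665: (620, -194).
General solution: u = 620 + 665t, v = -194 - 208t for integer t.
-1033 ≤ 620 + 665t ≤ 18860 gives t ∈ [-2, 27], which is 30 values.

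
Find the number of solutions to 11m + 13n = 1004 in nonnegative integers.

7

gcd(13, 11) = 1.
By Bézout, 11*(6) + 13*(-5) = 1.
One solution: (5, 73).
General: m = 5 + 13t, n = 73 - 11t.
m ≥ 0 ⇒ t ≥ 0; n ≥ 0 ⇒ t ≤ 6. So t ∈ [0, 6]: 7 solutions.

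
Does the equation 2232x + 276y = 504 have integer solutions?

gcd(2232, 276):
  2232 = 8×276 + 24
  276 = 11×24 + 12
  24 = 2×12
so gcd(2232, 276) = 12.
12 divides 504, so integer solutions exist.

yes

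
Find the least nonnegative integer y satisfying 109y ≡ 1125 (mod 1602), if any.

657

gcd(1602, 109) = 1.
1 divides 1125, so solutions exist.
By Bézout, 109*(-485) + 1602*(33) = 1.
So 109*(-485) ≡ 1 (mod 1602); multiply by 1125: y ≡ -545625 (mod 1602).
Smallest nonnegative: y = -545625 mod 1602 = 657.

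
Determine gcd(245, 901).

1

gcd(901, 245):
  901 = 3·245 + 166
  245 = 1·166 + 79
  166 = 2·79 + 8
  79 = 9·8 + 7
  8 = 1·7 + 1
  7 = 7·1
so gcd(901, 245) = 1.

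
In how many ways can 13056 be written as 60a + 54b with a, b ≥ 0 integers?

24

gcd(60, 54):
  60 = 1×54 + 6
  54 = 9×6
so gcd(60, 54) = 6.
Back-substitute for Bézout coefficients:
  6 = 60 - 1×54
  ... = 60×(1) + 54×(-1)
Scale by 2176: one solution is (2176, -2176). Reduce a mod 9: (7, 234).
General: a = 7 + 9t, b = 234 - 10t.
a ≥ 0 ⇒ t ≥ 0; b ≥ 0 ⇒ t ≤ 23. So t ∈ [0, 23]: 24 solutions.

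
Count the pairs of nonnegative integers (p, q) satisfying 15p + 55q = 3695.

gcd(55, 15) = 5  (55 = 3·15 + 10, 15 = 1·10 + 5, 10 = 2·5).
Back-substituting, 15·(4) + 55·(-1) = 5.
Scale by 739: one solution is (2956, -739). Reduce p mod 11: (8, 65).
General: p = 8 + 11t, q = 65 - 3t.
p ≥ 0 ⇒ t ≥ 0; q ≥ 0 ⇒ t ≤ 21. So t ∈ [0, 21]: 22 solutions.

22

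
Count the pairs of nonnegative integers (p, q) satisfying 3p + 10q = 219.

gcd(10, 3) = 1.
By Bézout, 3·(-3) + 10·(1) = 1.
One solution: (3, 21).
General: p = 3 + 10t, q = 21 - 3t.
p ≥ 0 ⇒ t ≥ 0; q ≥ 0 ⇒ t ≤ 7. So t ∈ [0, 7]: 8 solutions.

8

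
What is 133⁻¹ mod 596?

gcd(596, 133) = 1.
By Bézout, 133·(121) + 596·(-27) = 1.
So 133·121 ≡ 1 (mod 596), and 121 mod 596 = 121.

121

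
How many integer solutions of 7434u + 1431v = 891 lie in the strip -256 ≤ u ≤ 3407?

gcd(7434, 1431) = 9  (7434 = 5×1431 + 279, 1431 = 5×279 + 36, 279 = 7×36 + 27, 36 = 1×27 + 9, 27 = 3×9).
Back-substituting, 7434×(-41) + 1431×(213) = 9.
Scale by 99: particular solution (-4059, 21087); reduce u mod 159: (75, -389).
General solution: u = 75 + 159t, v = -389 - 826t for integer t.
-256 ≤ 75 + 159t ≤ 3407 gives t ∈ [-2, 20], which is 23 values.

23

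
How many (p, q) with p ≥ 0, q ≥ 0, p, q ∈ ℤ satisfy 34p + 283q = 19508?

2

gcd(283, 34) = 1.
By Bézout, 34×(25) + 283×(-3) = 1.
One solution: (91, 58).
General: p = 91 + 283t, q = 58 - 34t.
p ≥ 0 ⇒ t ≥ 0; q ≥ 0 ⇒ t ≤ 1. So t ∈ [0, 1]: 2 solutions.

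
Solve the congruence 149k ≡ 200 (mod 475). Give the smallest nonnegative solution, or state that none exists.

250

gcd(475, 149) = 1  (475 = 3·149 + 28, 149 = 5·28 + 9, 28 = 3·9 + 1, 9 = 9·1).
1 divides 200, so solutions exist.
Back-substituting, 149·(-51) + 475·(16) = 1.
So 149·(-51) ≡ 1 (mod 475); multiply by 200: k ≡ -10200 (mod 475).
Smallest nonnegative: k = -10200 mod 475 = 250.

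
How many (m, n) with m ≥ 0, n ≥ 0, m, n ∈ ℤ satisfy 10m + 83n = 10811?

13

gcd(83, 10):
  83 = 8*10 + 3
  10 = 3*3 + 1
  3 = 3*1
so gcd(83, 10) = 1.
Back-substitute for Bézout coefficients:
  1 = 10 - 3*3
  ... = 10*(25) + 83*(-3)
Scale by 10811: one solution is (270275, -32433). Reduce m mod 83: (27, 127).
General: m = 27 + 83t, n = 127 - 10t.
m ≥ 0 ⇒ t ≥ 0; n ≥ 0 ⇒ t ≤ 12. So t ∈ [0, 12]: 13 solutions.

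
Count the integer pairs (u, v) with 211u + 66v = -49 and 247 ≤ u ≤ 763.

gcd(211, 66) = 1  (211 = 3×66 + 13, 66 = 5×13 + 1, 13 = 13×1).
Back-substituting, 211×(-5) + 66×(16) = 1.
Scale by -49: particular solution (245, -784); reduce u mod 66: (47, -151).
General solution: u = 47 + 66t, v = -151 - 211t for integer t.
247 ≤ 47 + 66t ≤ 763 gives t ∈ [4, 10], which is 7 values.

7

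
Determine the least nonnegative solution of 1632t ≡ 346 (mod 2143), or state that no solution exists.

gcd(2143, 1632) = 1.
1 divides 346, so solutions exist.
By Bézout, 1632·(-671) + 2143·(511) = 1.
So 1632·(-671) ≡ 1 (mod 2143); multiply by 346: t ≡ -232166 (mod 2143).
Smallest nonnegative: t = -232166 mod 2143 = 1421.

1421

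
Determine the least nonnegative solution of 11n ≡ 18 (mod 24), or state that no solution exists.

gcd(24, 11) = 1  (24 = 2·11 + 2, 11 = 5·2 + 1, 2 = 2·1).
1 divides 18, so solutions exist.
Back-substituting, 11·(11) + 24·(-5) = 1.
So 11·(11) ≡ 1 (mod 24); multiply by 18: n ≡ 198 (mod 24).
Smallest nonnegative: n = 198 mod 24 = 6.

6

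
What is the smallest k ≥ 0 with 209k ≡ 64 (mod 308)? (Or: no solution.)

no solution

gcd(308, 209):
  308 = 1·209 + 99
  209 = 2·99 + 11
  99 = 9·11
so gcd(308, 209) = 11.
11 does not divide 64, so the congruence has no solution.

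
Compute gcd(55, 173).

1

gcd(173, 55):
  173 = 3·55 + 8
  55 = 6·8 + 7
  8 = 1·7 + 1
  7 = 7·1
so gcd(173, 55) = 1.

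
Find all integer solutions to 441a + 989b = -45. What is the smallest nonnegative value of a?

gcd(989, 441) = 1.
1 divides -45, so solutions exist.
By Bézout, 441*(305) + 989*(-136) = 1.
Scale by -45/1 = -45: (a₀, b₀) = (-13725, 6120).
General solution: a = -13725 + 989t, b = 6120 - 441t for integer t.
a ≥ 0: smallest is -13725 mod 989 = 121 (at t = 14), with b = -54.

121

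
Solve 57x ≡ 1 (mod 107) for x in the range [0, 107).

gcd(107, 57):
  107 = 1×57 + 50
  57 = 1×50 + 7
  50 = 7×7 + 1
  7 = 7×1
so gcd(107, 57) = 1.
Back-substitute for Bézout coefficients:
  1 = 50 - 7×7
  ... = 57×(-15) + 107×(8)
So 57×-15 ≡ 1 (mod 107), and -15 mod 107 = 92.

92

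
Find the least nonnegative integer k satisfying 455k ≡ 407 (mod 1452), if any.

gcd(1452, 455) = 1  (1452 = 3·455 + 87, 455 = 5·87 + 20, 87 = 4·20 + 7, 20 = 2·7 + 6, 7 = 1·6 + 1, 6 = 6·1).
1 divides 407, so solutions exist.
Back-substituting, 455·(-217) + 1452·(68) = 1.
So 455·(-217) ≡ 1 (mod 1452); multiply by 407: k ≡ -88319 (mod 1452).
Smallest nonnegative: k = -88319 mod 1452 = 253.

253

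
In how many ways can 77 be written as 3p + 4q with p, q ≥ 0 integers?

6

gcd(4, 3):
  4 = 1×3 + 1
  3 = 3×1
so gcd(4, 3) = 1.
Back-substitute for Bézout coefficients:
  1 = 4 - 1×3
  ... = 3×(-1) + 4×(1)
Scale by 77: one solution is (-77, 77). Reduce p mod 4: (3, 17).
General: p = 3 + 4t, q = 17 - 3t.
p ≥ 0 ⇒ t ≥ 0; q ≥ 0 ⇒ t ≤ 5. So t ∈ [0, 5]: 6 solutions.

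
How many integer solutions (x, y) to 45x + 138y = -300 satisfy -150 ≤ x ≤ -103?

1

gcd(138, 45):
  138 = 3*45 + 3
  45 = 15*3
so gcd(138, 45) = 3.
Back-substitute for Bézout coefficients:
  3 = 138 - 3*45
  ... = 45*(-3) + 138*(1)
Scale by -100: particular solution (300, -100); reduce x mod 46: (24, -10).
General solution: x = 24 + 46t, y = -10 - 15t for integer t.
-150 ≤ 24 + 46t ≤ -103 gives t ∈ [-3, -3], which is 1 value.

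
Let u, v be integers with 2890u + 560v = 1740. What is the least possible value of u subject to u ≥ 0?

38

gcd(2890, 560):
  2890 = 5×560 + 90
  560 = 6×90 + 20
  90 = 4×20 + 10
  20 = 2×10
so gcd(2890, 560) = 10.
10 divides 1740, so solutions exist.
Back-substitute for Bézout coefficients:
  10 = 90 - 4×20
  ... = 2890×(25) + 560×(-129)
Scale by 1740/10 = 174: (u₀, v₀) = (4350, -22446).
General solution: u = 4350 + 56t, v = -22446 - 289t for integer t.
u ≥ 0: smallest is 4350 mod 56 = 38 (at t = -77), with v = -193.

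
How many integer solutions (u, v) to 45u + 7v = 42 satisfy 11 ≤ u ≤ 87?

gcd(45, 7) = 1  (45 = 6×7 + 3, 7 = 2×3 + 1, 3 = 3×1).
Back-substituting, 45×(-2) + 7×(13) = 1.
Scale by 42: particular solution (-84, 546); reduce u mod 7: (0, 6).
General solution: u = 0 + 7t, v = 6 - 45t for integer t.
11 ≤ 0 + 7t ≤ 87 gives t ∈ [2, 12], which is 11 values.

11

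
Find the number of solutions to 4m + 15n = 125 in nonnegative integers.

2

gcd(15, 4) = 1  (15 = 3·4 + 3, 4 = 1·3 + 1, 3 = 3·1).
Back-substituting, 4·(4) + 15·(-1) = 1.
Scale by 125: one solution is (500, -125). Reduce m mod 15: (5, 7).
General: m = 5 + 15t, n = 7 - 4t.
m ≥ 0 ⇒ t ≥ 0; n ≥ 0 ⇒ t ≤ 1. So t ∈ [0, 1]: 2 solutions.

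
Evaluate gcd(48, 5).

gcd(48, 5):
  48 = 9·5 + 3
  5 = 1·3 + 2
  3 = 1·2 + 1
  2 = 2·1
so gcd(48, 5) = 1.

1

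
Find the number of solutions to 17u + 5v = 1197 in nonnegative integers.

gcd(17, 5):
  17 = 3·5 + 2
  5 = 2·2 + 1
  2 = 2·1
so gcd(17, 5) = 1.
Back-substitute for Bézout coefficients:
  1 = 5 - 2·2
  ... = 17·(-2) + 5·(7)
Scale by 1197: one solution is (-2394, 8379). Reduce u mod 5: (1, 236).
General: u = 1 + 5t, v = 236 - 17t.
u ≥ 0 ⇒ t ≥ 0; v ≥ 0 ⇒ t ≤ 13. So t ∈ [0, 13]: 14 solutions.

14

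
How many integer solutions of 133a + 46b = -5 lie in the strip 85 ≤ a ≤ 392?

gcd(133, 46) = 1.
By Bézout, 133*(9) + 46*(-26) = 1.
Particular solution: (1, -3).
General solution: a = 1 + 46t, b = -3 - 133t for integer t.
85 ≤ 1 + 46t ≤ 392 gives t ∈ [2, 8], which is 7 values.

7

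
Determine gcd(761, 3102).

gcd(3102, 761):
  3102 = 4×761 + 58
  761 = 13×58 + 7
  58 = 8×7 + 2
  7 = 3×2 + 1
  2 = 2×1
so gcd(3102, 761) = 1.

1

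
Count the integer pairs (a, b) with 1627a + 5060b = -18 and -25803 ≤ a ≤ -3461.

gcd(5060, 1627) = 1.
By Bézout, 1627*(1583) + 5060*(-509) = 1.
Particular solution: (1866, -600).
General solution: a = 1866 + 5060t, b = -600 - 1627t for integer t.
-25803 ≤ 1866 + 5060t ≤ -3461 gives t ∈ [-5, -2], which is 4 values.

4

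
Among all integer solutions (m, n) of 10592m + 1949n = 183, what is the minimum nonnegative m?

182

gcd(10592, 1949):
  10592 = 5×1949 + 847
  1949 = 2×847 + 255
  847 = 3×255 + 82
  255 = 3×82 + 9
  82 = 9×9 + 1
  9 = 9×1
so gcd(10592, 1949) = 1.
1 divides 183, so solutions exist.
Back-substitute for Bézout coefficients:
  1 = 82 - 9×9
  ... = 10592×(214) + 1949×(-1163)
Scale by 183/1 = 183: (m₀, n₀) = (39162, -212829).
General solution: m = 39162 + 1949t, n = -212829 - 10592t for integer t.
m ≥ 0: smallest is 39162 mod 1949 = 182 (at t = -20), with n = -989.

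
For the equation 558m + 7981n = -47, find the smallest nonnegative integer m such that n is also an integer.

gcd(7981, 558) = 1  (7981 = 14*558 + 169, 558 = 3*169 + 51, 169 = 3*51 + 16, 51 = 3*16 + 3, 16 = 5*3 + 1, 3 = 3*1).
1 divides -47, so solutions exist.
Back-substituting, 558*(-2503) + 7981*(175) = 1.
Scale by -47/1 = -47: (m₀, n₀) = (117641, -8225).
General solution: m = 117641 + 7981t, n = -8225 - 558t for integer t.
m ≥ 0: smallest is 117641 mod 7981 = 5907 (at t = -14), with n = -413.

5907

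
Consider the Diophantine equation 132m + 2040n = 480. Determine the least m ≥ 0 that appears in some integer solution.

gcd(2040, 132) = 12  (2040 = 15·132 + 60, 132 = 2·60 + 12, 60 = 5·12).
12 divides 480, so solutions exist.
Back-substituting, 132·(31) + 2040·(-2) = 12.
Scale by 480/12 = 40: (m₀, n₀) = (1240, -80).
General solution: m = 1240 + 170t, n = -80 - 11t for integer t.
m ≥ 0: smallest is 1240 mod 170 = 50 (at t = -7), with n = -3.

50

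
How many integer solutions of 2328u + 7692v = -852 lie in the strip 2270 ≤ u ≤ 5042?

5

gcd(7692, 2328) = 12  (7692 = 3·2328 + 708, 2328 = 3·708 + 204, 708 = 3·204 + 96, 204 = 2·96 + 12, 96 = 8·12).
Back-substituting, 2328·(76) + 7692·(-23) = 12.
Scale by -71: particular solution (-5396, 1633); reduce u mod 641: (373, -113).
General solution: u = 373 + 641t, v = -113 - 194t for integer t.
2270 ≤ 373 + 641t ≤ 5042 gives t ∈ [3, 7], which is 5 values.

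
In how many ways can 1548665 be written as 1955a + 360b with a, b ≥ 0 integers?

11

gcd(1955, 360):
  1955 = 5*360 + 155
  360 = 2*155 + 50
  155 = 3*50 + 5
  50 = 10*5
so gcd(1955, 360) = 5.
Back-substitute for Bézout coefficients:
  5 = 155 - 3*50
  ... = 1955*(7) + 360*(-38)
Scale by 309733: one solution is (2168131, -11769854). Reduce a mod 72: (67, 3938).
General: a = 67 + 72t, b = 3938 - 391t.
a ≥ 0 ⇒ t ≥ 0; b ≥ 0 ⇒ t ≤ 10. So t ∈ [0, 10]: 11 solutions.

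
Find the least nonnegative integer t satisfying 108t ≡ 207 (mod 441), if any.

gcd(441, 108):
  441 = 4*108 + 9
  108 = 12*9
so gcd(441, 108) = 9.
9 divides 207, so solutions exist.
Back-substitute for Bézout coefficients:
  9 = 441 - 4*108
  ... = 108*(-4) + 441*(1)
So 108*(-4) ≡ 9 (mod 441); multiply by 23: t ≡ -92 (mod 49).
Smallest nonnegative: t = -92 mod 49 = 6.

6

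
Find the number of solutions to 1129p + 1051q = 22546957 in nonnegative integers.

gcd(1129, 1051) = 1  (1129 = 1*1051 + 78, 1051 = 13*78 + 37, 78 = 2*37 + 4, 37 = 9*4 + 1, 4 = 4*1).
Back-substituting, 1129*(-256) + 1051*(275) = 1.
Scale by 22546957: one solution is (-5772020992, 6200413175). Reduce p mod 1051: (591, 20818).
General: p = 591 + 1051t, q = 20818 - 1129t.
p ≥ 0 ⇒ t ≥ 0; q ≥ 0 ⇒ t ≤ 18. So t ∈ [0, 18]: 19 solutions.

19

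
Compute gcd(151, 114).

gcd(151, 114):
  151 = 1*114 + 37
  114 = 3*37 + 3
  37 = 12*3 + 1
  3 = 3*1
so gcd(151, 114) = 1.

1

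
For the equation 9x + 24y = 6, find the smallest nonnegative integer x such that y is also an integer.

6

gcd(24, 9) = 3  (24 = 2×9 + 6, 9 = 1×6 + 3, 6 = 2×3).
3 divides 6, so solutions exist.
Back-substituting, 9×(3) + 24×(-1) = 3.
Scale by 6/3 = 2: (x₀, y₀) = (6, -2).
General solution: x = 6 + 8t, y = -2 - 3t for integer t.
x ≥ 0: smallest is 6 mod 8 = 6 (at t = 0), with y = -2.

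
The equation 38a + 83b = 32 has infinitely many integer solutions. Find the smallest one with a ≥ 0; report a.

gcd(83, 38) = 1.
1 divides 32, so solutions exist.
By Bézout, 38×(-24) + 83×(11) = 1.
Scale by 32/1 = 32: (a₀, b₀) = (-768, 352).
General solution: a = -768 + 83t, b = 352 - 38t for integer t.
a ≥ 0: smallest is -768 mod 83 = 62 (at t = 10), with b = -28.

62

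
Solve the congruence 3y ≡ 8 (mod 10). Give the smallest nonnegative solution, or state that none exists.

6

gcd(10, 3) = 1.
1 divides 8, so solutions exist.
By Bézout, 3*(-3) + 10*(1) = 1.
So 3*(-3) ≡ 1 (mod 10); multiply by 8: y ≡ -24 (mod 10).
Smallest nonnegative: y = -24 mod 10 = 6.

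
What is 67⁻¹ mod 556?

gcd(556, 67) = 1.
By Bézout, 67×(83) + 556×(-10) = 1.
So 67×83 ≡ 1 (mod 556), and 83 mod 556 = 83.

83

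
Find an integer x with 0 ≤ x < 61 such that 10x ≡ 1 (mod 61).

55

gcd(61, 10) = 1  (61 = 6×10 + 1, 10 = 10×1).
Back-substituting, 10×(-6) + 61×(1) = 1.
So 10×-6 ≡ 1 (mod 61), and -6 mod 61 = 55.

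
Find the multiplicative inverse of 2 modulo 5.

gcd(5, 2) = 1.
By Bézout, 2*(-2) + 5*(1) = 1.
So 2*-2 ≡ 1 (mod 5), and -2 mod 5 = 3.

3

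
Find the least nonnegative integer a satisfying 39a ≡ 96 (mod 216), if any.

8

gcd(216, 39) = 3  (216 = 5×39 + 21, 39 = 1×21 + 18, 21 = 1×18 + 3, 18 = 6×3).
3 divides 96, so solutions exist.
Back-substituting, 39×(-11) + 216×(2) = 3.
So 39×(-11) ≡ 3 (mod 216); multiply by 32: a ≡ -352 (mod 72).
Smallest nonnegative: a = -352 mod 72 = 8.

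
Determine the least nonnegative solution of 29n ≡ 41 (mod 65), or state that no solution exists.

44

gcd(65, 29) = 1.
1 divides 41, so solutions exist.
By Bézout, 29*(9) + 65*(-4) = 1.
So 29*(9) ≡ 1 (mod 65); multiply by 41: n ≡ 369 (mod 65).
Smallest nonnegative: n = 369 mod 65 = 44.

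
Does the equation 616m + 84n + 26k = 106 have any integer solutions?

yes

gcd(616, 84):
  616 = 7×84 + 28
  84 = 3×28
so gcd(616, 84) = 28.
gcd(28, 26) = 2.
2 divides 106, so integer solutions exist.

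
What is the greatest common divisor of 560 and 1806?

14

gcd(1806, 560) = 14  (1806 = 3*560 + 126, 560 = 4*126 + 56, 126 = 2*56 + 14, 56 = 4*14).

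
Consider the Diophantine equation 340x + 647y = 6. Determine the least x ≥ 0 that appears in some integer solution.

118

gcd(647, 340):
  647 = 1×340 + 307
  340 = 1×307 + 33
  307 = 9×33 + 10
  33 = 3×10 + 3
  10 = 3×3 + 1
  3 = 3×1
so gcd(647, 340) = 1.
1 divides 6, so solutions exist.
Back-substitute for Bézout coefficients:
  1 = 10 - 3×3
  ... = 340×(-196) + 647×(103)
Scale by 6/1 = 6: (x₀, y₀) = (-1176, 618).
General solution: x = -1176 + 647t, y = 618 - 340t for integer t.
x ≥ 0: smallest is -1176 mod 647 = 118 (at t = 2), with y = -62.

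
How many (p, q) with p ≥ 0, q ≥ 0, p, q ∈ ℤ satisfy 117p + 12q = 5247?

gcd(117, 12) = 3  (117 = 9×12 + 9, 12 = 1×9 + 3, 9 = 3×3).
Back-substituting, 117×(-1) + 12×(10) = 3.
Scale by 1749: one solution is (-1749, 17490). Reduce p mod 4: (3, 408).
General: p = 3 + 4t, q = 408 - 39t.
p ≥ 0 ⇒ t ≥ 0; q ≥ 0 ⇒ t ≤ 10. So t ∈ [0, 10]: 11 solutions.

11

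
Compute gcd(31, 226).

gcd(226, 31) = 1  (226 = 7·31 + 9, 31 = 3·9 + 4, 9 = 2·4 + 1, 4 = 4·1).

1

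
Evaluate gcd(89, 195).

1

gcd(195, 89):
  195 = 2×89 + 17
  89 = 5×17 + 4
  17 = 4×4 + 1
  4 = 4×1
so gcd(195, 89) = 1.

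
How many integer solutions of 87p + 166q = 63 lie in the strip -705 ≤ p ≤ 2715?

21

gcd(166, 87) = 1.
By Bézout, 87*(21) + 166*(-11) = 1.
Particular solution: (161, -84).
General solution: p = 161 + 166t, q = -84 - 87t for integer t.
-705 ≤ 161 + 166t ≤ 2715 gives t ∈ [-5, 15], which is 21 values.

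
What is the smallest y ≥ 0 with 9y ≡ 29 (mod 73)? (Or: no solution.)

gcd(73, 9) = 1.
1 divides 29, so solutions exist.
By Bézout, 9·(-8) + 73·(1) = 1.
So 9·(-8) ≡ 1 (mod 73); multiply by 29: y ≡ -232 (mod 73).
Smallest nonnegative: y = -232 mod 73 = 60.

60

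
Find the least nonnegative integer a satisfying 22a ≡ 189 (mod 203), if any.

gcd(203, 22) = 1  (203 = 9*22 + 5, 22 = 4*5 + 2, 5 = 2*2 + 1, 2 = 2*1).
1 divides 189, so solutions exist.
Back-substituting, 22*(-83) + 203*(9) = 1.
So 22*(-83) ≡ 1 (mod 203); multiply by 189: a ≡ -15687 (mod 203).
Smallest nonnegative: a = -15687 mod 203 = 147.

147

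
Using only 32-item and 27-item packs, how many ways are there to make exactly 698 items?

Need nonnegative integers with 32j + 27k = 698.
gcd(32, 27) = 1, and 32·(11) + 27·(-13) = 1.
So (j₀, k₀) = (7678, -9074); general j = 7678 + 27t, k = -9074 - 32t.
j ≥ 0 ⇒ t ≥ -284; k ≥ 0 ⇒ t ≤ -284. That's 1 value of t.

1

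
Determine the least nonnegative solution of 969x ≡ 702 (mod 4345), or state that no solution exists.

3848

gcd(4345, 969):
  4345 = 4·969 + 469
  969 = 2·469 + 31
  469 = 15·31 + 4
  31 = 7·4 + 3
  4 = 1·3 + 1
  3 = 3·1
so gcd(4345, 969) = 1.
1 divides 702, so solutions exist.
Back-substitute for Bézout coefficients:
  1 = 4 - 1·3
  ... = 969·(-1121) + 4345·(250)
So 969·(-1121) ≡ 1 (mod 4345); multiply by 702: x ≡ -786942 (mod 4345).
Smallest nonnegative: x = -786942 mod 4345 = 3848.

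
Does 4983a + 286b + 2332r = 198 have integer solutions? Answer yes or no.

gcd(4983, 286) = 11.
gcd(11, 2332) = 11.
11 divides 198, so integer solutions exist.

yes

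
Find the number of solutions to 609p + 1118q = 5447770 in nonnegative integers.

8

gcd(1118, 609) = 1  (1118 = 1·609 + 509, 609 = 1·509 + 100, 509 = 5·100 + 9, 100 = 11·9 + 1, 9 = 9·1).
Back-substituting, 609·(123) + 1118·(-67) = 1.
Scale by 5447770: one solution is (670075710, -365000590). Reduce p mod 1118: (174, 4778).
General: p = 174 + 1118t, q = 4778 - 609t.
p ≥ 0 ⇒ t ≥ 0; q ≥ 0 ⇒ t ≤ 7. So t ∈ [0, 7]: 8 solutions.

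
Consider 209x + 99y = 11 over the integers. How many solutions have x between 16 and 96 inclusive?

9

gcd(209, 99) = 11.
By Bézout, 209×(1) + 99×(-2) = 11.
Particular solution: (1, -2).
General solution: x = 1 + 9t, y = -2 - 19t for integer t.
16 ≤ 1 + 9t ≤ 96 gives t ∈ [2, 10], which is 9 values.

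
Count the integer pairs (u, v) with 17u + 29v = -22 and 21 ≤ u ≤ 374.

13

gcd(29, 17) = 1  (29 = 1*17 + 12, 17 = 1*12 + 5, 12 = 2*5 + 2, 5 = 2*2 + 1, 2 = 2*1).
Back-substituting, 17*(12) + 29*(-7) = 1.
Scale by -22: particular solution (-264, 154); reduce u mod 29: (26, -16).
General solution: u = 26 + 29t, v = -16 - 17t for integer t.
21 ≤ 26 + 29t ≤ 374 gives t ∈ [0, 12], which is 13 values.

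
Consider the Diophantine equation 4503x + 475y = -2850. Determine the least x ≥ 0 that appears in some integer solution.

gcd(4503, 475):
  4503 = 9*475 + 228
  475 = 2*228 + 19
  228 = 12*19
so gcd(4503, 475) = 19.
19 divides -2850, so solutions exist.
Back-substitute for Bézout coefficients:
  19 = 475 - 2*228
  ... = 4503*(-2) + 475*(19)
Scale by -2850/19 = -150: (x₀, y₀) = (300, -2850).
General solution: x = 300 + 25t, y = -2850 - 237t for integer t.
x ≥ 0: smallest is 300 mod 25 = 0 (at t = -12), with y = -6.

0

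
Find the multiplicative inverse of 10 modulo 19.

gcd(19, 10):
  19 = 1*10 + 9
  10 = 1*9 + 1
  9 = 9*1
so gcd(19, 10) = 1.
Back-substitute for Bézout coefficients:
  1 = 10 - 1*9
  ... = 10*(2) + 19*(-1)
So 10*2 ≡ 1 (mod 19), and 2 mod 19 = 2.

2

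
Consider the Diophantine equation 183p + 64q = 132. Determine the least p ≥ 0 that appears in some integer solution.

28

gcd(183, 64):
  183 = 2·64 + 55
  64 = 1·55 + 9
  55 = 6·9 + 1
  9 = 9·1
so gcd(183, 64) = 1.
1 divides 132, so solutions exist.
Back-substitute for Bézout coefficients:
  1 = 55 - 6·9
  ... = 183·(7) + 64·(-20)
Scale by 132/1 = 132: (p₀, q₀) = (924, -2640).
General solution: p = 924 + 64t, q = -2640 - 183t for integer t.
p ≥ 0: smallest is 924 mod 64 = 28 (at t = -14), with q = -78.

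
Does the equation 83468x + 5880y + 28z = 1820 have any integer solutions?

yes

gcd(83468, 5880) = 28.
gcd(28, 28) = 28.
28 divides 1820, so integer solutions exist.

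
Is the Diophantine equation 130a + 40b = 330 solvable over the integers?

yes

gcd(130, 40) = 10  (130 = 3·40 + 10, 40 = 4·10).
10 divides 330, so integer solutions exist.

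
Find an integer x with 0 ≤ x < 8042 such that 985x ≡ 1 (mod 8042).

gcd(8042, 985) = 1.
By Bézout, 985*(1241) + 8042*(-152) = 1.
So 985*1241 ≡ 1 (mod 8042), and 1241 mod 8042 = 1241.

1241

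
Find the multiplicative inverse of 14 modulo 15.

gcd(15, 14):
  15 = 1·14 + 1
  14 = 14·1
so gcd(15, 14) = 1.
Back-substitute for Bézout coefficients:
  1 = 15 - 1·14
  ... = 14·(-1) + 15·(1)
So 14·-1 ≡ 1 (mod 15), and -1 mod 15 = 14.

14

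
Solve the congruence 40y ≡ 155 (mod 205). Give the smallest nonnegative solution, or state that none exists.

gcd(205, 40) = 5  (205 = 5×40 + 5, 40 = 8×5).
5 divides 155, so solutions exist.
Back-substituting, 40×(-5) + 205×(1) = 5.
So 40×(-5) ≡ 5 (mod 205); multiply by 31: y ≡ -155 (mod 41).
Smallest nonnegative: y = -155 mod 41 = 9.

9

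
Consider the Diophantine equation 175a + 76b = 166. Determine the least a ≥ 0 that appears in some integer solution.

gcd(175, 76) = 1.
1 divides 166, so solutions exist.
By Bézout, 175×(-33) + 76×(76) = 1.
Scale by 166/1 = 166: (a₀, b₀) = (-5478, 12616).
General solution: a = -5478 + 76t, b = 12616 - 175t for integer t.
a ≥ 0: smallest is -5478 mod 76 = 70 (at t = 73), with b = -159.

70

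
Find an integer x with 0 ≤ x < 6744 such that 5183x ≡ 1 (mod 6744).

gcd(6744, 5183) = 1.
By Bézout, 5183·(-553) + 6744·(425) = 1.
So 5183·-553 ≡ 1 (mod 6744), and -553 mod 6744 = 6191.

6191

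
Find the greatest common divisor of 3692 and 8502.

26

gcd(8502, 3692):
  8502 = 2·3692 + 1118
  3692 = 3·1118 + 338
  1118 = 3·338 + 104
  338 = 3·104 + 26
  104 = 4·26
so gcd(8502, 3692) = 26.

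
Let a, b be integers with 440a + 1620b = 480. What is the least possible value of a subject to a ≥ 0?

60

gcd(1620, 440) = 20  (1620 = 3·440 + 300, 440 = 1·300 + 140, 300 = 2·140 + 20, 140 = 7·20).
20 divides 480, so solutions exist.
Back-substituting, 440·(-11) + 1620·(3) = 20.
Scale by 480/20 = 24: (a₀, b₀) = (-264, 72).
General solution: a = -264 + 81t, b = 72 - 22t for integer t.
a ≥ 0: smallest is -264 mod 81 = 60 (at t = 4), with b = -16.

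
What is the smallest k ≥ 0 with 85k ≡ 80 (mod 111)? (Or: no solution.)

14

gcd(111, 85) = 1.
1 divides 80, so solutions exist.
By Bézout, 85·(-47) + 111·(36) = 1.
So 85·(-47) ≡ 1 (mod 111); multiply by 80: k ≡ -3760 (mod 111).
Smallest nonnegative: k = -3760 mod 111 = 14.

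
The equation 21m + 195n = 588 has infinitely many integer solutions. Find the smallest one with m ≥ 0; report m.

28

gcd(195, 21):
  195 = 9*21 + 6
  21 = 3*6 + 3
  6 = 2*3
so gcd(195, 21) = 3.
3 divides 588, so solutions exist.
Back-substitute for Bézout coefficients:
  3 = 21 - 3*6
  ... = 21*(28) + 195*(-3)
Scale by 588/3 = 196: (m₀, n₀) = (5488, -588).
General solution: m = 5488 + 65t, n = -588 - 7t for integer t.
m ≥ 0: smallest is 5488 mod 65 = 28 (at t = -84), with n = 0.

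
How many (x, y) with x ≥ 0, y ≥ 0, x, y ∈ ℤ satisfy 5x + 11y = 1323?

gcd(11, 5) = 1.
By Bézout, 5×(-2) + 11×(1) = 1.
One solution: (5, 118).
General: x = 5 + 11t, y = 118 - 5t.
x ≥ 0 ⇒ t ≥ 0; y ≥ 0 ⇒ t ≤ 23. So t ∈ [0, 23]: 24 solutions.

24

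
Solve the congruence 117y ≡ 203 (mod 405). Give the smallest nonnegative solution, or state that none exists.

no solution

gcd(405, 117) = 9  (405 = 3·117 + 54, 117 = 2·54 + 9, 54 = 6·9).
9 does not divide 203, so the congruence has no solution.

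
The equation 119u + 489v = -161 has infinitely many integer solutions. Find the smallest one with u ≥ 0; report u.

200

gcd(489, 119) = 1  (489 = 4*119 + 13, 119 = 9*13 + 2, 13 = 6*2 + 1, 2 = 2*1).
1 divides -161, so solutions exist.
Back-substituting, 119*(-226) + 489*(55) = 1.
Scale by -161/1 = -161: (u₀, v₀) = (36386, -8855).
General solution: u = 36386 + 489t, v = -8855 - 119t for integer t.
u ≥ 0: smallest is 36386 mod 489 = 200 (at t = -74), with v = -49.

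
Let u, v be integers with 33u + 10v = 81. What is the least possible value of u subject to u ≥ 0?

7

gcd(33, 10) = 1  (33 = 3×10 + 3, 10 = 3×3 + 1, 3 = 3×1).
1 divides 81, so solutions exist.
Back-substituting, 33×(-3) + 10×(10) = 1.
Scale by 81/1 = 81: (u₀, v₀) = (-243, 810).
General solution: u = -243 + 10t, v = 810 - 33t for integer t.
u ≥ 0: smallest is -243 mod 10 = 7 (at t = 25), with v = -15.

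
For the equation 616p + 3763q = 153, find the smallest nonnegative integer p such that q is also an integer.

gcd(3763, 616):
  3763 = 6*616 + 67
  616 = 9*67 + 13
  67 = 5*13 + 2
  13 = 6*2 + 1
  2 = 2*1
so gcd(3763, 616) = 1.
1 divides 153, so solutions exist.
Back-substitute for Bézout coefficients:
  1 = 13 - 6*2
  ... = 616*(1741) + 3763*(-285)
Scale by 153/1 = 153: (p₀, q₀) = (266373, -43605).
General solution: p = 266373 + 3763t, q = -43605 - 616t for integer t.
p ≥ 0: smallest is 266373 mod 3763 = 2963 (at t = -70), with q = -485.

2963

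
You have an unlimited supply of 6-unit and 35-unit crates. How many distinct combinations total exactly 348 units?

Need nonnegative integers with 6j + 35k = 348.
gcd(6, 35) = 1, and 6·(6) + 35·(-1) = 1.
So (j₀, k₀) = (2088, -348); general j = 2088 + 35t, k = -348 - 6t.
j ≥ 0 ⇒ t ≥ -59; k ≥ 0 ⇒ t ≤ -58. That's 2 values of t.

2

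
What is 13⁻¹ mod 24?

gcd(24, 13) = 1  (24 = 1·13 + 11, 13 = 1·11 + 2, 11 = 5·2 + 1, 2 = 2·1).
Back-substituting, 13·(-11) + 24·(6) = 1.
So 13·-11 ≡ 1 (mod 24), and -11 mod 24 = 13.

13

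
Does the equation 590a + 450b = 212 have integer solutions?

gcd(590, 450) = 10  (590 = 1·450 + 140, 450 = 3·140 + 30, 140 = 4·30 + 20, 30 = 1·20 + 10, 20 = 2·10).
10 does not divide 212 (remainder 2), so no integer solutions.

no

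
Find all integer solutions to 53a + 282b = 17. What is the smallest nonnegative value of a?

277

gcd(282, 53):
  282 = 5×53 + 17
  53 = 3×17 + 2
  17 = 8×2 + 1
  2 = 2×1
so gcd(282, 53) = 1.
1 divides 17, so solutions exist.
Back-substitute for Bézout coefficients:
  1 = 17 - 8×2
  ... = 53×(-133) + 282×(25)
Scale by 17/1 = 17: (a₀, b₀) = (-2261, 425).
General solution: a = -2261 + 282t, b = 425 - 53t for integer t.
a ≥ 0: smallest is -2261 mod 282 = 277 (at t = 9), with b = -52.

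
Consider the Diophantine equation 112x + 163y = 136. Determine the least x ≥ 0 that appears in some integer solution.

gcd(163, 112):
  163 = 1*112 + 51
  112 = 2*51 + 10
  51 = 5*10 + 1
  10 = 10*1
so gcd(163, 112) = 1.
1 divides 136, so solutions exist.
Back-substitute for Bézout coefficients:
  1 = 51 - 5*10
  ... = 112*(-16) + 163*(11)
Scale by 136/1 = 136: (x₀, y₀) = (-2176, 1496).
General solution: x = -2176 + 163t, y = 1496 - 112t for integer t.
x ≥ 0: smallest is -2176 mod 163 = 106 (at t = 14), with y = -72.

106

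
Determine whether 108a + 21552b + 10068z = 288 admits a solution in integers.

gcd(21552, 108) = 12  (21552 = 199*108 + 60, 108 = 1*60 + 48, 60 = 1*48 + 12, 48 = 4*12).
gcd(12, 10068) = 12.
12 divides 288, so integer solutions exist.

yes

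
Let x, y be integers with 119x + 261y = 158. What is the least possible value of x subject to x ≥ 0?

43

gcd(261, 119):
  261 = 2×119 + 23
  119 = 5×23 + 4
  23 = 5×4 + 3
  4 = 1×3 + 1
  3 = 3×1
so gcd(261, 119) = 1.
1 divides 158, so solutions exist.
Back-substitute for Bézout coefficients:
  1 = 4 - 1×3
  ... = 119×(68) + 261×(-31)
Scale by 158/1 = 158: (x₀, y₀) = (10744, -4898).
General solution: x = 10744 + 261t, y = -4898 - 119t for integer t.
x ≥ 0: smallest is 10744 mod 261 = 43 (at t = -41), with y = -19.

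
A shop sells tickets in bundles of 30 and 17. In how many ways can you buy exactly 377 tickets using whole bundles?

1

Need nonnegative integers with 30j + 17k = 377.
gcd(30, 17) = 1, and 30·(4) + 17·(-7) = 1.
So (j₀, k₀) = (1508, -2639); general j = 1508 + 17t, k = -2639 - 30t.
j ≥ 0 ⇒ t ≥ -88; k ≥ 0 ⇒ t ≤ -88. That's 1 value of t.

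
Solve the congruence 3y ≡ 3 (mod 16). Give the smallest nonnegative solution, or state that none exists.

1

gcd(16, 3):
  16 = 5*3 + 1
  3 = 3*1
so gcd(16, 3) = 1.
1 divides 3, so solutions exist.
Back-substitute for Bézout coefficients:
  1 = 16 - 5*3
  ... = 3*(-5) + 16*(1)
So 3*(-5) ≡ 1 (mod 16); multiply by 3: y ≡ -15 (mod 16).
Smallest nonnegative: y = -15 mod 16 = 1.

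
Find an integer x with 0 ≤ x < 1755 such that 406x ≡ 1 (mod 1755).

1621

gcd(1755, 406) = 1  (1755 = 4*406 + 131, 406 = 3*131 + 13, 131 = 10*13 + 1, 13 = 13*1).
Back-substituting, 406*(-134) + 1755*(31) = 1.
So 406*-134 ≡ 1 (mod 1755), and -134 mod 1755 = 1621.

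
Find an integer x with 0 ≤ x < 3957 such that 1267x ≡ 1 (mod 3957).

gcd(3957, 1267) = 1  (3957 = 3·1267 + 156, 1267 = 8·156 + 19, 156 = 8·19 + 4, 19 = 4·4 + 3, 4 = 1·3 + 1, 3 = 3·1).
Back-substituting, 1267·(-1040) + 3957·(333) = 1.
So 1267·-1040 ≡ 1 (mod 3957), and -1040 mod 3957 = 2917.

2917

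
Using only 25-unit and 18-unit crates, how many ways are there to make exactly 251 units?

1

Need nonnegative integers with 25j + 18k = 251.
gcd(25, 18) = 1, and 25·(-5) + 18·(7) = 1.
So (j₀, k₀) = (-1255, 1757); general j = -1255 + 18t, k = 1757 - 25t.
j ≥ 0 ⇒ t ≥ 70; k ≥ 0 ⇒ t ≤ 70. That's 1 value of t.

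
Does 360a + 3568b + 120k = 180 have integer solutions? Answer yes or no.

gcd(3568, 360):
  3568 = 9·360 + 328
  360 = 1·328 + 32
  328 = 10·32 + 8
  32 = 4·8
so gcd(3568, 360) = 8.
gcd(8, 120) = 8.
8 does not divide 180 (remainder 4), so no integer solutions.

no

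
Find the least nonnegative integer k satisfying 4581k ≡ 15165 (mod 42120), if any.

gcd(42120, 4581):
  42120 = 9×4581 + 891
  4581 = 5×891 + 126
  891 = 7×126 + 9
  126 = 14×9
so gcd(42120, 4581) = 9.
9 divides 15165, so solutions exist.
Back-substitute for Bézout coefficients:
  9 = 891 - 7×126
  ... = 4581×(-331) + 42120×(36)
So 4581×(-331) ≡ 9 (mod 42120); multiply by 1685: k ≡ -557735 (mod 4680).
Smallest nonnegative: k = -557735 mod 4680 = 3865.

3865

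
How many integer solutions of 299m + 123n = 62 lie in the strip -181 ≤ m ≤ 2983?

26

gcd(299, 123):
  299 = 2·123 + 53
  123 = 2·53 + 17
  53 = 3·17 + 2
  17 = 8·2 + 1
  2 = 2·1
so gcd(299, 123) = 1.
Back-substitute for Bézout coefficients:
  1 = 17 - 8·2
  ... = 299·(-58) + 123·(141)
Scale by 62: particular solution (-3596, 8742); reduce m mod 123: (94, -228).
General solution: m = 94 + 123t, n = -228 - 299t for integer t.
-181 ≤ 94 + 123t ≤ 2983 gives t ∈ [-2, 23], which is 26 values.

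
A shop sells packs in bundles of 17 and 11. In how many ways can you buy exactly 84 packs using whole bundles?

1

Need nonnegative integers with 17j + 11k = 84.
gcd(17, 11) = 1, and 17·(2) + 11·(-3) = 1.
So (j₀, k₀) = (168, -252); general j = 168 + 11t, k = -252 - 17t.
j ≥ 0 ⇒ t ≥ -15; k ≥ 0 ⇒ t ≤ -15. That's 1 value of t.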